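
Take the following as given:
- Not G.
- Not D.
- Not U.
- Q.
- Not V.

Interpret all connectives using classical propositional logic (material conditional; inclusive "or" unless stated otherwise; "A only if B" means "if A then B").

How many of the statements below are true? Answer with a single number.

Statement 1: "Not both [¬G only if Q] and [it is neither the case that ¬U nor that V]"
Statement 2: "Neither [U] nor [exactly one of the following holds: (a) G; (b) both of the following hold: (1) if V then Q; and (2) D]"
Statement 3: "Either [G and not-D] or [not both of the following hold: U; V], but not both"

3

Statement 1: In symbols: (not G -> Q) nand (not U nor V)

not G = not False = True
not G -> Q = True -> True = True
not U = not False = True
not U nor V = True nor False = False
(not G -> Q) nand (not U nor V) = True nand False = True
Hence Statement 1 is true.

Statement 2: Parsed as U nor (G xor ((V -> Q) and D))

V -> Q = False -> True = True
(V -> Q) and D = True and False = False
G xor ((V -> Q) and D) = False xor False = False
U nor (G xor ((V -> Q) and D)) = False nor False = True
Hence Statement 2 is true.

Statement 3: Parsed as (G and not D) xor (U nand V)

not D = not False = True
G and not D = False and True = False
U nand V = False nand False = True
(G and not D) xor (U nand V) = False xor True = True
So Statement 3 is true.

True statements: 3 (Statement 1, Statement 2, Statement 3).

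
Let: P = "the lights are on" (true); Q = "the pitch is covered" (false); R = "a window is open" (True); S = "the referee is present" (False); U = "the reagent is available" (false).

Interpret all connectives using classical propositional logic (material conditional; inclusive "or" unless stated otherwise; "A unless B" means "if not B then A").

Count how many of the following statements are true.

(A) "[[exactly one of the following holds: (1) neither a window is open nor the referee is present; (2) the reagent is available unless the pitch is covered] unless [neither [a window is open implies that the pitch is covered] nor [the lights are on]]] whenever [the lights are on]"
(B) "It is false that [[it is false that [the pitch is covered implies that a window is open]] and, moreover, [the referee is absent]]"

1

(A): In symbols: P → (((R ↓ S) ⊕ (U ∨ Q)) ∨ ((R → Q) ↓ P))

R ↓ S = T ↓ F = F
U ∨ Q = F ∨ F = F
(R ↓ S) ⊕ (U ∨ Q) = F ⊕ F = F
R → Q = T → F = F
(R → Q) ↓ P = F ↓ T = F
((R ↓ S) ⊕ (U ∨ Q)) ∨ ((R → Q) ↓ P) = F ∨ F = F
P → (((R ↓ S) ⊕ (U ∨ Q)) ∨ ((R → Q) ↓ P)) = T → F = F
So (A) is false.

(B): In symbols: ¬(¬(Q → R) ∧ ¬S)

Q → R = F → T = T
¬(Q → R) = ¬T = F
¬S = ¬F = T
¬(Q → R) ∧ ¬S = F ∧ T = F
¬(¬(Q → R) ∧ ¬S) = ¬F = T
Hence (B) is true.

Count: 1.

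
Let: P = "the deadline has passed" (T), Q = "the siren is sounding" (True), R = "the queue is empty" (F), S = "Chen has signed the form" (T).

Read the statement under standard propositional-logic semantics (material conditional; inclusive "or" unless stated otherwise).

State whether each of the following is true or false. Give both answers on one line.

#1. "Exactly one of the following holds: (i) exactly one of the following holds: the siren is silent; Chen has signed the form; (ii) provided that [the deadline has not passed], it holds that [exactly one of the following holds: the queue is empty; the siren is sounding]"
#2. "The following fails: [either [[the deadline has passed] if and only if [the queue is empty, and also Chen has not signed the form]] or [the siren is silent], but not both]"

#1 F, #2 T

#1: This is (¬Q ⊕ S) ⊕ (¬P → (R ⊕ Q)).

¬Q = ¬T = F
¬Q ⊕ S = F ⊕ T = T
¬P = ¬T = F
R ⊕ Q = F ⊕ T = T
¬P → (R ⊕ Q) = F → T = T
(¬Q ⊕ S) ⊕ (¬P → (R ⊕ Q)) = T ⊕ T = F
Hence #1 is false.

#2: Parsed as ¬((P ↔ (R ∧ ¬S)) ⊕ ¬Q)

¬S = ¬T = F
R ∧ ¬S = F ∧ F = F
P ↔ (R ∧ ¬S) = T ↔ F = F
¬Q = ¬T = F
(P ↔ (R ∧ ¬S)) ⊕ ¬Q = F ⊕ F = F
¬((P ↔ (R ∧ ¬S)) ⊕ ¬Q) = ¬F = T
So #2 is true.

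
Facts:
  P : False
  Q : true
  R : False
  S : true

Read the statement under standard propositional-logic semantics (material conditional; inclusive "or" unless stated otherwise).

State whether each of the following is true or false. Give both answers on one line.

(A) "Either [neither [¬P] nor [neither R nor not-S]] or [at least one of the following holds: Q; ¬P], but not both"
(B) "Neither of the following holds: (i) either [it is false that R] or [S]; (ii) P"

(A) True / (B) False

(A): Parsed as (not P nor (R nor not S)) xor (Q or not P)

not P = not False = True
not S = not True = False
R nor not S = False nor False = True
not P nor (R nor not S) = True nor True = False
not P = not False = True
Q or not P = True or True = True
(not P nor (R nor not S)) xor (Q or not P) = False xor True = True
Thus (A) is true.

(B): Parsed as (not R or S) nor P

not R = not False = True
not R or S = True or True = True
(not R or S) nor P = True nor False = False
So (B) is false.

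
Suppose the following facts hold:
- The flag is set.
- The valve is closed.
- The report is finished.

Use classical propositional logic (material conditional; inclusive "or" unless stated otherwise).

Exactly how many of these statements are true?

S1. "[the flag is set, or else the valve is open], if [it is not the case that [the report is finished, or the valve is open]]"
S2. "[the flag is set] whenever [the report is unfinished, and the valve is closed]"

2

Let R = "the report is finished" (True), Q = "the valve is open" (False), P = "the flag is set" (True).

S1: This is not (R or Q) -> (P or Q).

R or Q = True or False = True
not (R or Q) = not True = False
P or Q = True or False = True
not (R or Q) -> (P or Q) = False -> True = True
Hence S1 is true.

S2: This is (not R and not Q) -> P.

not R = not True = False
not Q = not False = True
not R and not Q = False and True = False
(not R and not Q) -> P = False -> True = True
So S2 is true.

True statements: 2 (S1, S2).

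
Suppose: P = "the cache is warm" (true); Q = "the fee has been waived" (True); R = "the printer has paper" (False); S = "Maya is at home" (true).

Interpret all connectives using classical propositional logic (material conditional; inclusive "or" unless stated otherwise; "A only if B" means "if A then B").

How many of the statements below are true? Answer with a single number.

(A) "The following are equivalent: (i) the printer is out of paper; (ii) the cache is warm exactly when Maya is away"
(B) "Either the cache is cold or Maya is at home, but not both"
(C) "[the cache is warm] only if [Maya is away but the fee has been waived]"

1

(A): This is not R iff (P iff not S).

not R = not False = True
not S = not True = False
P iff not S = True iff False = False
not R iff (P iff not S) = True iff False = False
So (A) is false.

(B): In symbols: not P xor S

not P = not True = False
not P xor S = False xor True = True
So (B) is true.

(C): Parsed as P -> (not S and Q)

not S = not True = False
not S and Q = False and True = False
P -> (not S and Q) = True -> False = False
So (C) is false.

Count: 1.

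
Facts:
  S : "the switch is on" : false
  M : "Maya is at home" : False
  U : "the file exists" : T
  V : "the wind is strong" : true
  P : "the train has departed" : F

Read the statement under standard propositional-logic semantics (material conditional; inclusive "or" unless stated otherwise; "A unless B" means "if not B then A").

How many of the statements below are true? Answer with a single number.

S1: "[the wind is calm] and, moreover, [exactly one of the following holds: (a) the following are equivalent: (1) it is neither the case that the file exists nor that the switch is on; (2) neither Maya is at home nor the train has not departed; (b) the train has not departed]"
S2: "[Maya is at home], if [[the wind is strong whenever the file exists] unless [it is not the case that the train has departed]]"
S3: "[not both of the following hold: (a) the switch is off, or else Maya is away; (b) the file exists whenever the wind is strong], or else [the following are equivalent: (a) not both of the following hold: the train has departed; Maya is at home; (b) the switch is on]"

S1: Parsed as ~V & (((U nor S) <-> (M nor ~P)) xor ~P)

~V = ~T = F
U nor S = T nor F = F
~P = ~F = T
M nor ~P = F nor T = F
(U nor S) <-> (M nor ~P) = F <-> F = T
~P = ~F = T
((U nor S) <-> (M nor ~P)) xor ~P = T xor T = F
~V & (((U nor S) <-> (M nor ~P)) xor ~P) = F & F = F
Thus S1 is false.

S2: Parsed as ((U -> V) | ~P) -> M

U -> V = T -> T = T
~P = ~F = T
(U -> V) | ~P = T | T = T
((U -> V) | ~P) -> M = T -> F = F
Hence S2 is false.

S3: This is ((~S | ~M) nand (V -> U)) | ((P nand M) <-> S).

~S = ~F = T
~M = ~F = T
~S | ~M = T | T = T
V -> U = T -> T = T
(~S | ~M) nand (V -> U) = T nand T = F
P nand M = F nand F = T
(P nand M) <-> S = T <-> F = F
((~S | ~M) nand (V -> U)) | ((P nand M) <-> S) = F | F = F
So S3 is false.

0 of the 3 statements are true (none).

0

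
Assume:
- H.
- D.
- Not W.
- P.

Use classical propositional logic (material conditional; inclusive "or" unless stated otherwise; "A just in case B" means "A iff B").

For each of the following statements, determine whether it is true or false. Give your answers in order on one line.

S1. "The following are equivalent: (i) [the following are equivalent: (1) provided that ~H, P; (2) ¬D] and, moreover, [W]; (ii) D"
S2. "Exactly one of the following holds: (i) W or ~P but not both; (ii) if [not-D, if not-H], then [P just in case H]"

S1: Formalization: (((not H -> P) iff not D) and W) iff D

not H = not True = False
not H -> P = False -> True = True
not D = not True = False
(not H -> P) iff not D = True iff False = False
((not H -> P) iff not D) and W = False and False = False
(((not H -> P) iff not D) and W) iff D = False iff True = False
Hence S1 is false.

S2: This is (W xor not P) xor ((not H -> not D) -> (P iff H)).

not P = not True = False
W xor not P = False xor False = False
not H = not True = False
not D = not True = False
not H -> not D = False -> False = True
P iff H = True iff True = True
(not H -> not D) -> (P iff H) = True -> True = True
(W xor not P) xor ((not H -> not D) -> (P iff H)) = False xor True = True
So S2 is true.

S1 F; S2 T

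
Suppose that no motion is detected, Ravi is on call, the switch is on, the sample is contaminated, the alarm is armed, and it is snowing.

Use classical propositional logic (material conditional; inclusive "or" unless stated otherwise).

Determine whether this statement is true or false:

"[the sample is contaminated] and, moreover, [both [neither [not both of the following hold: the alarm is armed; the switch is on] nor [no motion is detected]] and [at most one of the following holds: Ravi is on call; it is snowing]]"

False

Let G = "the sample is contaminated" (True), U = "the alarm is armed" (True), Q = "the switch is on" (True), N = "motion is detected" (False), V = "Ravi is on call" (True), M = "it is snowing" (True).
Parsed as G and (((U nand Q) nor not N) and (V nand M))

U nand Q = True nand True = False
not N = not False = True
(U nand Q) nor not N = False nor True = False
V nand M = True nand True = False
((U nand Q) nor not N) and (V nand M) = False and False = False
G and (((U nand Q) nor not N) and (V nand M)) = True and False = False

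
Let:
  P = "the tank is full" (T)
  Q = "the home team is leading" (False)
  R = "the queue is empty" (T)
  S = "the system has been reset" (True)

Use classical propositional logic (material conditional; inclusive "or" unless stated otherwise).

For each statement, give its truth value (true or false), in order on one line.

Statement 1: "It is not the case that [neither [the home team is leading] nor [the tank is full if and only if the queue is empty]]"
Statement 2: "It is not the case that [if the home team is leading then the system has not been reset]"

Statement 1: In symbols: ¬(Q ↓ (P ↔ R))

P ↔ R = T ↔ T = T
Q ↓ (P ↔ R) = F ↓ T = F
¬(Q ↓ (P ↔ R)) = ¬F = T
So Statement 1 is true.

Statement 2: Formalization: ¬(Q → ¬S)

¬S = ¬T = F
Q → ¬S = F → F = T
¬(Q → ¬S) = ¬T = F
Thus Statement 2 is false.

Statement 1 T, Statement 2 F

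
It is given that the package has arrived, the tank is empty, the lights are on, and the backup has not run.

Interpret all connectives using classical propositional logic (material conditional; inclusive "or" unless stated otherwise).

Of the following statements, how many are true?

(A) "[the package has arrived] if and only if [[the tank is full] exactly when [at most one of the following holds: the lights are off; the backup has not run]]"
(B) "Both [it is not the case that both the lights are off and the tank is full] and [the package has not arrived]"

Let D = "the package has arrived" (T), W = "the tank is full" (F), S = "the lights are on" (T), U = "the backup has run" (F).

(A): This is D ↔ (W ↔ (¬S ↑ ¬U)).

¬S = ¬T = F
¬U = ¬F = T
¬S ↑ ¬U = F ↑ T = T
W ↔ (¬S ↑ ¬U) = F ↔ T = F
D ↔ (W ↔ (¬S ↑ ¬U)) = T ↔ F = F
So (A) is false.

(B): In symbols: (¬S ↑ W) ∧ ¬D

¬S = ¬T = F
¬S ↑ W = F ↑ F = T
¬D = ¬T = F
(¬S ↑ W) ∧ ¬D = T ∧ F = F
So (B) is false.

Count: 0.

0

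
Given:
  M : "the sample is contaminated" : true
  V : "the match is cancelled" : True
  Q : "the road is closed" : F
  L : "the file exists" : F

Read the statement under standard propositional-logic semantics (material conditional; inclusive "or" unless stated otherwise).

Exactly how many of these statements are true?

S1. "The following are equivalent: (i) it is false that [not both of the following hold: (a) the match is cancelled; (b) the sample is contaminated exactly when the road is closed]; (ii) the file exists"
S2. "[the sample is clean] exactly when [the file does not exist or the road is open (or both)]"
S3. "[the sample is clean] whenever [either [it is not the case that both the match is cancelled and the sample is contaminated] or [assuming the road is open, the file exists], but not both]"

2

S1: Parsed as not (V nand (M iff Q)) iff L

M iff Q = True iff False = False
V nand (M iff Q) = True nand False = True
not (V nand (M iff Q)) = not True = False
not (V nand (M iff Q)) iff L = False iff False = True
Hence S1 is true.

S2: Formalization: not M iff (not L or not Q)

not M = not True = False
not L = not False = True
not Q = not False = True
not L or not Q = True or True = True
not M iff (not L or not Q) = False iff True = False
Hence S2 is false.

S3: Formalization: ((V nand M) xor (not Q -> L)) -> not M

V nand M = True nand True = False
not Q = not False = True
not Q -> L = True -> False = False
(V nand M) xor (not Q -> L) = False xor False = False
not M = not True = False
((V nand M) xor (not Q -> L)) -> not M = False -> False = True
Thus S3 is true.

Count: 2.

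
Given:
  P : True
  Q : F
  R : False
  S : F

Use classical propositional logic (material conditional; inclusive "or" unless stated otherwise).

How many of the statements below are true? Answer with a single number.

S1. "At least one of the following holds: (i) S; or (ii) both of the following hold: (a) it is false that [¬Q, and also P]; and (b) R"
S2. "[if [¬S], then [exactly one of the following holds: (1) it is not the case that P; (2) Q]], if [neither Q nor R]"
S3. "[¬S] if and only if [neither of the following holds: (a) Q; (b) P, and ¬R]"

0

S1: This is S ∨ (¬(¬Q ∧ P) ∧ R).

¬Q = ¬F = T
¬Q ∧ P = T ∧ T = T
¬(¬Q ∧ P) = ¬T = F
¬(¬Q ∧ P) ∧ R = F ∧ F = F
S ∨ (¬(¬Q ∧ P) ∧ R) = F ∨ F = F
Thus S1 is false.

S2: Formalization: (Q ↓ R) → (¬S → (¬P ⊕ Q))

Q ↓ R = F ↓ F = T
¬S = ¬F = T
¬P = ¬T = F
¬P ⊕ Q = F ⊕ F = F
¬S → (¬P ⊕ Q) = T → F = F
(Q ↓ R) → (¬S → (¬P ⊕ Q)) = T → F = F
Thus S2 is false.

S3: In symbols: ¬S ↔ (Q ↓ (P ∧ ¬R))

¬S = ¬F = T
¬R = ¬F = T
P ∧ ¬R = T ∧ T = T
Q ↓ (P ∧ ¬R) = F ↓ T = F
¬S ↔ (Q ↓ (P ∧ ¬R)) = T ↔ F = F
Hence S3 is false.

Count: 0.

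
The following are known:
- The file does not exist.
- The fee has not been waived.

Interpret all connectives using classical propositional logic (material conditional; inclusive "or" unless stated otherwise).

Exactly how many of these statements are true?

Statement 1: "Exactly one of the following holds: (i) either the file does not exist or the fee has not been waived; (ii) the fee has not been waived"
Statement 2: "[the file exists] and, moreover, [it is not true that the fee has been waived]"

Let P = "the file exists" (F), Q = "the fee has been waived" (F).

Statement 1: In symbols: (¬P ∨ ¬Q) ⊕ ¬Q

¬P = ¬F = T
¬Q = ¬F = T
¬P ∨ ¬Q = T ∨ T = T
¬Q = ¬F = T
(¬P ∨ ¬Q) ⊕ ¬Q = T ⊕ T = F
Hence Statement 1 is false.

Statement 2: In symbols: P ∧ ¬Q

¬Q = ¬F = T
P ∧ ¬Q = F ∧ T = F
So Statement 2 is false.

Count: 0.

0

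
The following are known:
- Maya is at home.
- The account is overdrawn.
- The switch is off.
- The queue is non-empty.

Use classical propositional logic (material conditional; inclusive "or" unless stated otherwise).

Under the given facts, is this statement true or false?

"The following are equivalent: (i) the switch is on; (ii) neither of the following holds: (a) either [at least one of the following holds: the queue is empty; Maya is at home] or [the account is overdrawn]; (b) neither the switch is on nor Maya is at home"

True.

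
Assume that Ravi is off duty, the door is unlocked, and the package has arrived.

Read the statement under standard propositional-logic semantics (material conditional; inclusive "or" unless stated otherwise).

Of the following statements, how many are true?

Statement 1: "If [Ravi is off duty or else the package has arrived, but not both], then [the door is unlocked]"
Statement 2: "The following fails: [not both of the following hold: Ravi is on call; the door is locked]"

Let P = "Ravi is on call" (False), R = "the package has arrived" (True), Q = "the door is locked" (False).

Statement 1: In symbols: (not P xor R) -> not Q

not P = not False = True
not P xor R = True xor True = False
not Q = not False = True
(not P xor R) -> not Q = False -> True = True
Hence Statement 1 is true.

Statement 2: Formalization: not (P nand Q)

P nand Q = False nand False = True
not (P nand Q) = not True = False
So Statement 2 is false.

1 of the 2 statements is true (Statement 1).

1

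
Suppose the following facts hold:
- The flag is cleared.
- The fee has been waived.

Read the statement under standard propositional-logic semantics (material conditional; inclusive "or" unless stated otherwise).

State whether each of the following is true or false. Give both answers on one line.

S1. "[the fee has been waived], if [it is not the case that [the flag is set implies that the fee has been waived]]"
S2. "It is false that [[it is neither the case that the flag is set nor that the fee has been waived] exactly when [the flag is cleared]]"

Let G = "the flag is set" (False), K = "the fee has been waived" (True).

S1: Formalization: not (G -> K) -> K

G -> K = False -> True = True
not (G -> K) = not True = False
not (G -> K) -> K = False -> True = True
Thus S1 is true.

S2: Formalization: not ((G nor K) iff not G)

G nor K = False nor True = False
not G = not False = True
(G nor K) iff not G = False iff True = False
not ((G nor K) iff not G) = not False = True
Thus S2 is true.

S1 True / S2 True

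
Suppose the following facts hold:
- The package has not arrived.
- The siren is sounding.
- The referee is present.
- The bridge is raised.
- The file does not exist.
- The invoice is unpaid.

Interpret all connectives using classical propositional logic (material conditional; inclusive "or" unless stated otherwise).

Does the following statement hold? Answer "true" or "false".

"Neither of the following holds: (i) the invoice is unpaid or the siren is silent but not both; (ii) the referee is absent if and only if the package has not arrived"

False.

Let V = "the invoice is paid" (F), Q = "the siren is sounding" (T), R = "the referee is present" (T), P = "the package has arrived" (F).
This is (~V xor ~Q) nor (~R <-> ~P).

~V = ~F = T
~Q = ~T = F
~V xor ~Q = T xor F = T
~R = ~T = F
~P = ~F = T
~R <-> ~P = F <-> T = F
(~V xor ~Q) nor (~R <-> ~P) = T nor F = F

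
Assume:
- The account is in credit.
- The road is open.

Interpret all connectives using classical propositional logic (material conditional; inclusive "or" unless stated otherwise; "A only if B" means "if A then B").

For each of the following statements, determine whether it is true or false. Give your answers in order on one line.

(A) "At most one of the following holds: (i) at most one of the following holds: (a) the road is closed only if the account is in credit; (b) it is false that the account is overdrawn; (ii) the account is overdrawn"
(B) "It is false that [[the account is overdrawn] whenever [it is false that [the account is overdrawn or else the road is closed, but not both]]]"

(A) True, (B) True

Let G = "the road is closed" (F), Q = "the account is overdrawn" (F).

(A): In symbols: ((G → ¬Q) ↑ ¬Q) ↑ Q

¬Q = ¬F = T
G → ¬Q = F → T = T
¬Q = ¬F = T
(G → ¬Q) ↑ ¬Q = T ↑ T = F
((G → ¬Q) ↑ ¬Q) ↑ Q = F ↑ F = T
Hence (A) is true.

(B): In symbols: ¬(¬(Q ⊕ G) → Q)

Q ⊕ G = F ⊕ F = F
¬(Q ⊕ G) = ¬F = T
¬(Q ⊕ G) → Q = T → F = F
¬(¬(Q ⊕ G) → Q) = ¬F = T
So (B) is true.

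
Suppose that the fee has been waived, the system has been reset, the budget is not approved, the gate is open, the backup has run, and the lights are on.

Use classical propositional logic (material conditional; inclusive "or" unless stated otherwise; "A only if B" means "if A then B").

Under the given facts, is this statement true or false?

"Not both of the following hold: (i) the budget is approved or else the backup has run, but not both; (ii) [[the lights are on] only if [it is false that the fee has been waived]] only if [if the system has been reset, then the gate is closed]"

Let P = "the budget is approved" (F), R = "the backup has run" (T), H = "the lights are on" (T), K = "the fee has been waived" (T), S = "the system has been reset" (T), L = "the gate is open" (T).
Formalization: (P xor R) nand ((H -> ~K) -> (S -> ~L))

P xor R = F xor T = T
~K = ~T = F
H -> ~K = T -> F = F
~L = ~T = F
S -> ~L = T -> F = F
(H -> ~K) -> (S -> ~L) = F -> F = T
(P xor R) nand ((H -> ~K) -> (S -> ~L)) = T nand T = F

The statement is false.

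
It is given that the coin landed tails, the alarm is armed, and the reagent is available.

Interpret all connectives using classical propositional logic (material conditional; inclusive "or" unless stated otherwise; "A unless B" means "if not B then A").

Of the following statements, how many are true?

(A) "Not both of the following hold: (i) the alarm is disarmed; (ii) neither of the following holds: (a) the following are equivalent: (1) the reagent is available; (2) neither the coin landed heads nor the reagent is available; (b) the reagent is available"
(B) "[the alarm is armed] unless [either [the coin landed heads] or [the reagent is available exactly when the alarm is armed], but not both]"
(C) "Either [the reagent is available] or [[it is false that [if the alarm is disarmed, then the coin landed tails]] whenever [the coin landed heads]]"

3

Let Q = "the alarm is armed" (T), R = "the reagent is available" (T), P = "the coin landed heads" (F).

(A): In symbols: ¬Q ↑ ((R ↔ (P ↓ R)) ↓ R)

¬Q = ¬T = F
P ↓ R = F ↓ T = F
R ↔ (P ↓ R) = T ↔ F = F
(R ↔ (P ↓ R)) ↓ R = F ↓ T = F
¬Q ↑ ((R ↔ (P ↓ R)) ↓ R) = F ↑ F = T
So (A) is true.

(B): Parsed as Q ∨ (P ⊕ (R ↔ Q))

R ↔ Q = T ↔ T = T
P ⊕ (R ↔ Q) = F ⊕ T = T
Q ∨ (P ⊕ (R ↔ Q)) = T ∨ T = T
Hence (B) is true.

(C): This is R ∨ (P → ¬(¬Q → ¬P)).

¬Q = ¬T = F
¬P = ¬F = T
¬Q → ¬P = F → T = T
¬(¬Q → ¬P) = ¬T = F
P → ¬(¬Q → ¬P) = F → F = T
R ∨ (P → ¬(¬Q → ¬P)) = T ∨ T = T
So (C) is true.

3 of the 3 statements are true ((A), (B), (C)).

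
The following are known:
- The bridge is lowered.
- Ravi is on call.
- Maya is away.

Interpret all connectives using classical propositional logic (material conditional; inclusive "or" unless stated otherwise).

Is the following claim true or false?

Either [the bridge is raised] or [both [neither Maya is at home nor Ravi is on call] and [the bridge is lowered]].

Let P = "the bridge is raised" (F), R = "Maya is at home" (F), Q = "Ravi is on call" (T).
In symbols: P | ((R nor Q) & ~P)

R nor Q = F nor T = F
~P = ~F = T
(R nor Q) & ~P = F & T = F
P | ((R nor Q) & ~P) = F | F = F

false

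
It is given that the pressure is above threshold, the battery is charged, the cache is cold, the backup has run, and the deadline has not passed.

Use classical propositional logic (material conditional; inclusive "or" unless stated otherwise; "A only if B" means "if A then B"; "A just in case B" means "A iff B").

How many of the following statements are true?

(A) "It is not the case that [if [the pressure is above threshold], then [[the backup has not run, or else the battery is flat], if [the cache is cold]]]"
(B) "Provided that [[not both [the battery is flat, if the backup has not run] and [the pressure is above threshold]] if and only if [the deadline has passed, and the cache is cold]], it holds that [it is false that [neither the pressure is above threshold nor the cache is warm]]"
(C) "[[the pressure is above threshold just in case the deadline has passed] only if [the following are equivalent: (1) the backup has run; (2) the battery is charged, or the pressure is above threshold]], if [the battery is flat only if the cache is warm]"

Let W = "the pressure is above threshold" (True), M = "the cache is warm" (False), L = "the backup has run" (True), H = "the battery is charged" (True), G = "the deadline has passed" (False).

(A): Parsed as not (W -> (not M -> (not L or not H)))

not M = not False = True
not L = not True = False
not H = not True = False
not L or not H = False or False = False
not M -> (not L or not H) = True -> False = False
W -> (not M -> (not L or not H)) = True -> False = False
not (W -> (not M -> (not L or not H))) = not False = True
Hence (A) is true.

(B): In symbols: (((not L -> not H) nand W) iff (G and not M)) -> not (W nor M)

not L = not True = False
not H = not True = False
not L -> not H = False -> False = True
(not L -> not H) nand W = True nand True = False
not M = not False = True
G and not M = False and True = False
((not L -> not H) nand W) iff (G and not M) = False iff False = True
W nor M = True nor False = False
not (W nor M) = not False = True
(((not L -> not H) nand W) iff (G and not M)) -> not (W nor M) = True -> True = True
So (B) is true.

(C): Formalization: (not H -> M) -> ((W iff G) -> (L iff (H or W)))

not H = not True = False
not H -> M = False -> False = True
W iff G = True iff False = False
H or W = True or True = True
L iff (H or W) = True iff True = True
(W iff G) -> (L iff (H or W)) = False -> True = True
(not H -> M) -> ((W iff G) -> (L iff (H or W))) = True -> True = True
Hence (C) is true.

Count: 3.

3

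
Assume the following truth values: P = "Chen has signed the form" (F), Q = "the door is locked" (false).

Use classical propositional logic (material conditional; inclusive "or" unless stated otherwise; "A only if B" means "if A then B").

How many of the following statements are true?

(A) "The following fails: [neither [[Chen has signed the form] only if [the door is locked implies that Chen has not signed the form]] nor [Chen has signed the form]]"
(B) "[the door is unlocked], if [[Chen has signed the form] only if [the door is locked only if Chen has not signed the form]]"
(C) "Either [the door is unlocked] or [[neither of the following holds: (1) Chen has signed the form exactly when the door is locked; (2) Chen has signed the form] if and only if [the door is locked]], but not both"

2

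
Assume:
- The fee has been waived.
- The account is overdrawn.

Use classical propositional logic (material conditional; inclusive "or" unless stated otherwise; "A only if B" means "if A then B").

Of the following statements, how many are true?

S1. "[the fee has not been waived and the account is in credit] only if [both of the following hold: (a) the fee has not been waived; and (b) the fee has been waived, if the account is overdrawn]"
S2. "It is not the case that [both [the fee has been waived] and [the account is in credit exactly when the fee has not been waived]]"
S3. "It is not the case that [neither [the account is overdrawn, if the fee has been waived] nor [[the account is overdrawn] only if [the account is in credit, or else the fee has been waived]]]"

2

Let P = "the fee has been waived" (T), Q = "the account is overdrawn" (T).

S1: Formalization: (¬P ∧ ¬Q) → (¬P ∧ (Q → P))

¬P = ¬T = F
¬Q = ¬T = F
¬P ∧ ¬Q = F ∧ F = F
¬P = ¬T = F
Q → P = T → T = T
¬P ∧ (Q → P) = F ∧ T = F
(¬P ∧ ¬Q) → (¬P ∧ (Q → P)) = F → F = T
Hence S1 is true.

S2: This is ¬(P ∧ (¬Q ↔ ¬P)).

¬Q = ¬T = F
¬P = ¬T = F
¬Q ↔ ¬P = F ↔ F = T
P ∧ (¬Q ↔ ¬P) = T ∧ T = T
¬(P ∧ (¬Q ↔ ¬P)) = ¬T = F
Thus S2 is false.

S3: Parsed as ¬((P → Q) ↓ (Q → (¬Q ∨ P)))

P → Q = T → T = T
¬Q = ¬T = F
¬Q ∨ P = F ∨ T = T
Q → (¬Q ∨ P) = T → T = T
(P → Q) ↓ (Q → (¬Q ∨ P)) = T ↓ T = F
¬((P → Q) ↓ (Q → (¬Q ∨ P))) = ¬F = T
Hence S3 is true.

Count: 2.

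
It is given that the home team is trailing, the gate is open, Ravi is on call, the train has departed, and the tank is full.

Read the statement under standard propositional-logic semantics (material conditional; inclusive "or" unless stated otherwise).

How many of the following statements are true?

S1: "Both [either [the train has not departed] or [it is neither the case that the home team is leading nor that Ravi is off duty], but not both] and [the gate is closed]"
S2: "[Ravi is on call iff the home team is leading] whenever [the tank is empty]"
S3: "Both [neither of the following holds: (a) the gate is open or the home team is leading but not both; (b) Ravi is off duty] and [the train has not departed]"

Let S = "the train has departed" (T), P = "the home team is leading" (F), R = "Ravi is on call" (T), Q = "the gate is open" (T), U = "the tank is full" (T).

S1: Formalization: (~S xor (P nor ~R)) & ~Q

~S = ~T = F
~R = ~T = F
P nor ~R = F nor F = T
~S xor (P nor ~R) = F xor T = T
~Q = ~T = F
(~S xor (P nor ~R)) & ~Q = T & F = F
Hence S1 is false.

S2: In symbols: ~U -> (R <-> P)

~U = ~T = F
R <-> P = T <-> F = F
~U -> (R <-> P) = F -> F = T
Hence S2 is true.

S3: Formalization: ((Q xor P) nor ~R) & ~S

Q xor P = T xor F = T
~R = ~T = F
(Q xor P) nor ~R = T nor F = F
~S = ~T = F
((Q xor P) nor ~R) & ~S = F & F = F
Hence S3 is false.

Count: 1.

1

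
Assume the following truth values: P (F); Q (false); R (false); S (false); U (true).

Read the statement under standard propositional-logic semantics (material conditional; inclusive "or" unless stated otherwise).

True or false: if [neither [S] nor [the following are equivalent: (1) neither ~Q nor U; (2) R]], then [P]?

Values: S=F, Q=F, U=T, R=F, P=F.
Formalization: (S ↓ ((¬Q ↓ U) ↔ R)) → P

¬Q = ¬F = T
¬Q ↓ U = T ↓ T = F
(¬Q ↓ U) ↔ R = F ↔ F = T
S ↓ ((¬Q ↓ U) ↔ R) = F ↓ T = F
(S ↓ ((¬Q ↓ U) ↔ R)) → P = F → F = T

The statement is true.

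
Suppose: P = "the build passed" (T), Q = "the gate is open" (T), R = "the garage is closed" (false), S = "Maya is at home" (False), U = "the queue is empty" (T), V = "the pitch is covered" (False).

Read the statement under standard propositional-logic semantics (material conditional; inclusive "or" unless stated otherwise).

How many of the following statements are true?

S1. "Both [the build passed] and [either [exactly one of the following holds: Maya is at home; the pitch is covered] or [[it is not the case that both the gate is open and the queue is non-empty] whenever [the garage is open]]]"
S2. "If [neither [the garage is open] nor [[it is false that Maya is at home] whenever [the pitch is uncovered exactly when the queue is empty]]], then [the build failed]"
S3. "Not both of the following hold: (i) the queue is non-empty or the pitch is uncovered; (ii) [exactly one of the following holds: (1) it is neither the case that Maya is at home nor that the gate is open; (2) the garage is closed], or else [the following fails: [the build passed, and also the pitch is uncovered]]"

3

S1: In symbols: P & ((S xor V) | (~R -> (Q nand ~U)))

S xor V = F xor F = F
~R = ~F = T
~U = ~T = F
Q nand ~U = T nand F = T
~R -> (Q nand ~U) = T -> T = T
(S xor V) | (~R -> (Q nand ~U)) = F | T = T
P & ((S xor V) | (~R -> (Q nand ~U))) = T & T = T
Thus S1 is true.

S2: Parsed as (~R nor ((~V <-> U) -> ~S)) -> ~P

~R = ~F = T
~V = ~F = T
~V <-> U = T <-> T = T
~S = ~F = T
(~V <-> U) -> ~S = T -> T = T
~R nor ((~V <-> U) -> ~S) = T nor T = F
~P = ~T = F
(~R nor ((~V <-> U) -> ~S)) -> ~P = F -> F = T
So S2 is true.

S3: In symbols: (~U | ~V) nand (((S nor Q) xor R) | ~(P & ~V))

~U = ~T = F
~V = ~F = T
~U | ~V = F | T = T
S nor Q = F nor T = F
(S nor Q) xor R = F xor F = F
~V = ~F = T
P & ~V = T & T = T
~(P & ~V) = ~T = F
((S nor Q) xor R) | ~(P & ~V) = F | F = F
(~U | ~V) nand (((S nor Q) xor R) | ~(P & ~V)) = T nand F = T
Thus S3 is true.

3 of the 3 statements are true (S1, S2, S3).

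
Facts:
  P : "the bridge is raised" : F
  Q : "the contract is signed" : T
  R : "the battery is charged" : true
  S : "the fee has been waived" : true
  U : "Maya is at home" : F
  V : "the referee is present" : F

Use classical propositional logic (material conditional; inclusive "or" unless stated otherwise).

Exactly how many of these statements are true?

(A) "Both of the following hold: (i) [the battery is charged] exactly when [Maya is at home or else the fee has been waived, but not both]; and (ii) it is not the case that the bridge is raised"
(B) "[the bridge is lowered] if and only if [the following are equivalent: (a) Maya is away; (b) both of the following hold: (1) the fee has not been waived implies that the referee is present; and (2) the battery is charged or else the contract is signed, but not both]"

1

(A): Parsed as (R iff (U xor S)) and not P

U xor S = False xor True = True
R iff (U xor S) = True iff True = True
not P = not False = True
(R iff (U xor S)) and not P = True and True = True
Thus (A) is true.

(B): This is not P iff (not U iff ((not S -> V) and (R xor Q))).

not P = not False = True
not U = not False = True
not S = not True = False
not S -> V = False -> False = True
R xor Q = True xor True = False
(not S -> V) and (R xor Q) = True and False = False
not U iff ((not S -> V) and (R xor Q)) = True iff False = False
not P iff (not U iff ((not S -> V) and (R xor Q))) = True iff False = False
So (B) is false.

1 of the 2 statements is true ((A)).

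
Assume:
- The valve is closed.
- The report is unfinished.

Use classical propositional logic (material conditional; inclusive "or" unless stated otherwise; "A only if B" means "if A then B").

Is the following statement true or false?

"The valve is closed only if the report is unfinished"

True

Let D = "the valve is open" (False), S = "the report is finished" (False).
Formalization: not D -> not S

not D = not False = True
not S = not False = True
not D -> not S = True -> True = True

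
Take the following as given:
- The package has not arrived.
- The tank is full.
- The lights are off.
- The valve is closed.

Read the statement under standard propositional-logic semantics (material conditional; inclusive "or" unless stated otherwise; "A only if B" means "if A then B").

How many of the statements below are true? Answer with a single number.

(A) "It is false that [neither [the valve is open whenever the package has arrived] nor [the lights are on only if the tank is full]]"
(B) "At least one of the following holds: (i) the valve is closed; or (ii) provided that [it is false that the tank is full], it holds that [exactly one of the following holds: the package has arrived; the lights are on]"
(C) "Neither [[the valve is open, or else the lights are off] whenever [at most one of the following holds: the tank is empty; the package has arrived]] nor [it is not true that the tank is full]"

Let S = "the package has arrived" (F), K = "the valve is open" (F), M = "the lights are on" (F), W = "the tank is full" (T).

(A): Formalization: ~((S -> K) nor (M -> W))

S -> K = F -> F = T
M -> W = F -> T = T
(S -> K) nor (M -> W) = T nor T = F
~((S -> K) nor (M -> W)) = ~F = T
Hence (A) is true.

(B): This is ~K | (~W -> (S xor M)).

~K = ~F = T
~W = ~T = F
S xor M = F xor F = F
~W -> (S xor M) = F -> F = T
~K | (~W -> (S xor M)) = T | T = T
So (B) is true.

(C): Formalization: ((~W nand S) -> (K | ~M)) nor ~W

~W = ~T = F
~W nand S = F nand F = T
~M = ~F = T
K | ~M = F | T = T
(~W nand S) -> (K | ~M) = T -> T = T
~W = ~T = F
((~W nand S) -> (K | ~M)) nor ~W = T nor F = F
Thus (C) is false.

True statements: 2.

2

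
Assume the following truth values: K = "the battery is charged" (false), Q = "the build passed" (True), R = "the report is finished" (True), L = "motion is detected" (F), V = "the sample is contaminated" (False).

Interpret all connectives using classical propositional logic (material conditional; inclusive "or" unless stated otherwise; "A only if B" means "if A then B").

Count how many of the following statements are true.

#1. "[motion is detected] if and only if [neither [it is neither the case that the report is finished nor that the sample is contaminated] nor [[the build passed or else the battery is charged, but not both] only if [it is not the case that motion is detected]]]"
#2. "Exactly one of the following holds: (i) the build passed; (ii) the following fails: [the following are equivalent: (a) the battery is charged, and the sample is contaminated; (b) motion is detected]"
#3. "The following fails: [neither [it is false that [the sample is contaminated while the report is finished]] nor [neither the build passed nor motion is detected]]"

3

#1: In symbols: L iff ((R nor V) nor ((Q xor K) -> not L))

R nor V = True nor False = False
Q xor K = True xor False = True
not L = not False = True
(Q xor K) -> not L = True -> True = True
(R nor V) nor ((Q xor K) -> not L) = False nor True = False
L iff ((R nor V) nor ((Q xor K) -> not L)) = False iff False = True
So #1 is true.

#2: This is Q xor not ((K and V) iff L).

K and V = False and False = False
(K and V) iff L = False iff False = True
not ((K and V) iff L) = not True = False
Q xor not ((K and V) iff L) = True xor False = True
Thus #2 is true.

#3: Parsed as not (not (V and R) nor (Q nor L))

V and R = False and True = False
not (V and R) = not False = True
Q nor L = True nor False = False
not (V and R) nor (Q nor L) = True nor False = False
not (not (V and R) nor (Q nor L)) = not False = True
Hence #3 is true.

3 of the 3 statements are true (#1, #2, #3).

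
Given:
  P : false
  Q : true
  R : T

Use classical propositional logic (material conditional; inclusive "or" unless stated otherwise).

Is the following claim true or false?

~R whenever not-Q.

true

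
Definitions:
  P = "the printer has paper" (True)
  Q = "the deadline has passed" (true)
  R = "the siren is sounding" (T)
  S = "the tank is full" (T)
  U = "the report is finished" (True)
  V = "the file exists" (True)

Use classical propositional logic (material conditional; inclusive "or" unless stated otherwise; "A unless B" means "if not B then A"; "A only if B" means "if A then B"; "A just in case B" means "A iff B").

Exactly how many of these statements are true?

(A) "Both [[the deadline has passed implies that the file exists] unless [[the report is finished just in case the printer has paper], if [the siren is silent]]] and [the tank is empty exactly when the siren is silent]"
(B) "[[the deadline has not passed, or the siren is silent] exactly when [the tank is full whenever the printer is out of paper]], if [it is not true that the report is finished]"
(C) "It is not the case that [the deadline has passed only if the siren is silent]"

(A): Formalization: ((Q -> V) | (~R -> (U <-> P))) & (~S <-> ~R)

Q -> V = T -> T = T
~R = ~T = F
U <-> P = T <-> T = T
~R -> (U <-> P) = F -> T = T
(Q -> V) | (~R -> (U <-> P)) = T | T = T
~S = ~T = F
~R = ~T = F
~S <-> ~R = F <-> F = T
((Q -> V) | (~R -> (U <-> P))) & (~S <-> ~R) = T & T = T
Thus (A) is true.

(B): In symbols: ~U -> ((~Q | ~R) <-> (~P -> S))

~U = ~T = F
~Q = ~T = F
~R = ~T = F
~Q | ~R = F | F = F
~P = ~T = F
~P -> S = F -> T = T
(~Q | ~R) <-> (~P -> S) = F <-> T = F
~U -> ((~Q | ~R) <-> (~P -> S)) = F -> F = T
So (B) is true.

(C): Parsed as ~(Q -> ~R)

~R = ~T = F
Q -> ~R = T -> F = F
~(Q -> ~R) = ~F = T
So (C) is true.

3 of the 3 statements are true ((A), (B), (C)).

3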